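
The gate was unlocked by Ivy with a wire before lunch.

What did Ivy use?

'with a wire' marks the instrument of the unlocking event.

a wire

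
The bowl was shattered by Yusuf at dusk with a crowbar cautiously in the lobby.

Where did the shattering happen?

in the lobby

'in the lobby' marks the location of the shattering event.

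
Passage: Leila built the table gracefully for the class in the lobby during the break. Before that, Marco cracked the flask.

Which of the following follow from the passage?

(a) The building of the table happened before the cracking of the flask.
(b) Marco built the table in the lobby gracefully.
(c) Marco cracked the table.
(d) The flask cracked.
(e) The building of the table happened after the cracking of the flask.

(d), (e)

(a) Not entailed — the narrative places the cracking before the building, not after.
(b) Not entailed — the passage has Leila building the table, not Marco.
(c) Not entailed — Marco cracked the flask, not the table; the table belongs to the building event.
(d) Entailed — 'Marco cracked the flask' is causative; it entails the inchoative 'the flask cracked'.
(e) Entailed — the narrative places the cracking before the building.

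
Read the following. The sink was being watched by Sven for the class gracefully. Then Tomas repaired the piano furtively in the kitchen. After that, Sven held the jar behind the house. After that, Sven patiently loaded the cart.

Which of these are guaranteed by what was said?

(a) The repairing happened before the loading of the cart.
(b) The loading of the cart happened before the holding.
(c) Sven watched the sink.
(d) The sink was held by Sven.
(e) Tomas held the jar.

(a), (c)

(a) Entailed — the narrative places the repairing before the loading.
(b) Not entailed — the narrative places the holding before the loading, not after.
(c) Entailed — 'watch' is an activity; 'was watching' entails that some watching happened, so 'watched' holds.
(d) Not entailed — Sven held the jar, not the sink; the sink belongs to the watching event.
(e) Not entailed — the passage has Sven holding the jar, not Tomas.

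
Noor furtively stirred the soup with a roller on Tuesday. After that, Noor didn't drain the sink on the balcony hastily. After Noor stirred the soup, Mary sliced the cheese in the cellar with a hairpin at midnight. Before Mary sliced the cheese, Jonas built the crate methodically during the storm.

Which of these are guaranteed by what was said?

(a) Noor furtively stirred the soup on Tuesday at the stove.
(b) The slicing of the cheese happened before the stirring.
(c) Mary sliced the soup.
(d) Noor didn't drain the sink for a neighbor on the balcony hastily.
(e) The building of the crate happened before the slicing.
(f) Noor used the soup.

(a) Not entailed — 'at the stove' adds information not in the original event.
(b) Not entailed — the narrative places the stirring before the slicing, not after.
(c) Not entailed — Mary sliced the cheese, not the soup; the soup belongs to the stirring event.
(d) Entailed — under negation, adding a further restriction is entailed: if no such draining event occurred, none occurred for a neighbor either.
(e) Entailed — the narrative places the building before the slicing.
(f) Not entailed — the soup is the patient, not an instrument — Noor used a roller.

(d), (e)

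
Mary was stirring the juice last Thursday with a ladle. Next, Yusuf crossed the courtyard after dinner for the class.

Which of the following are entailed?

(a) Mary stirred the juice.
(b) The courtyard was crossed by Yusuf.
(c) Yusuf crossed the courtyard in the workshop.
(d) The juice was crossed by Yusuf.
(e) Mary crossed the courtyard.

(a) Entailed — 'stir' is an activity; 'was stirring' entails that some stirring happened, so 'stirred' holds.
(b) Entailed — this follows by dropping conjuncts from the crossing event's description.
(c) Not entailed — 'in the workshop' adds information not in the original event.
(d) Not entailed — Yusuf crossed the courtyard, not the juice; the juice belongs to the stirring event.
(e) Not entailed — the passage has Yusuf crossing the courtyard, not Mary.

(a), (b)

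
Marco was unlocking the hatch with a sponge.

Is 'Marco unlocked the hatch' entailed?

'was unlocking' is progressive; for an accomplishment like 'unlock the hatch', it doesn't entail completion.

no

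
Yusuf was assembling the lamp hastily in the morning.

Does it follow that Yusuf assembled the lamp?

'was assembling' is progressive; for an accomplishment like 'assemble the lamp', it doesn't entail completion.

no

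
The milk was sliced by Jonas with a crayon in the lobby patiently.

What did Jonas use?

'with a crayon' marks the instrument of the slicing event.

a crayon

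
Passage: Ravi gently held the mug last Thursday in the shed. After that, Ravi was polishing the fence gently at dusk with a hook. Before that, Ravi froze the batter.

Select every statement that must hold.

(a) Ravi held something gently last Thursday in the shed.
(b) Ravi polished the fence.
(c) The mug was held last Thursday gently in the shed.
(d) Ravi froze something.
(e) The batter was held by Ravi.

(a), (b), (c), (d)

(a) Entailed — the original entails any weakening of itself; this just generalizes the patient.
(b) Entailed — 'polish' is an activity; 'was polishing' entails that some polishing happened, so 'polished' holds.
(c) Entailed — the original entails any weakening of itself; this just generalizes the agent.
(d) Entailed — every conjunct here is already in the original freezing event.
(e) Not entailed — Ravi held the mug, not the batter; the batter belongs to the freezing event.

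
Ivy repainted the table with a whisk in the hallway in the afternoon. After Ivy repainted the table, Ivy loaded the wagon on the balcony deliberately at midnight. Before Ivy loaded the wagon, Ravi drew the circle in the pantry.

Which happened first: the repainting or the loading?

the repainting

The connectives place the repainting before the loading.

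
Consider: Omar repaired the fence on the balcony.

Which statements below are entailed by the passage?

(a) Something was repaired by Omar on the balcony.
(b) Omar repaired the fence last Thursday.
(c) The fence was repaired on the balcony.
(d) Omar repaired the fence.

(a), (c), (d)

(a) Entailed — generalizing the patient leaves a sub-description the original still satisfies.
(b) Not entailed — 'last Thursday' adds information not in the original event.
(c) Entailed — the original entails any weakening of itself; this just generalizes the agent.
(d) Entailed — the original entails any weakening of itself; this just drops 'on the balcony'.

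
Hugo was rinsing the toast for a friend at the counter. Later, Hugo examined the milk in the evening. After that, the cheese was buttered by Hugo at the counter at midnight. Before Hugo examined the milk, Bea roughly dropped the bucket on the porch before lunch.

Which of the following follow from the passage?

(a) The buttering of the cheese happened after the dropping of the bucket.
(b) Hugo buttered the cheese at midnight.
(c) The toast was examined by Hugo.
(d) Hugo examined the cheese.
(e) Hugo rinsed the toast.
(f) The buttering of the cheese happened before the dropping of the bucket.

(a) Entailed — the narrative places the dropping before the buttering.
(b) Entailed — every conjunct here is already in the original buttering event.
(c) Not entailed — Hugo examined the milk, not the toast; the toast belongs to the rinsing event.
(d) Not entailed — Hugo examined the milk, not the cheese; the cheese belongs to the buttering event.
(e) Entailed — 'rinse' is an activity; 'was rinsing' entails that some rinsing happened, so 'rinsed' holds.
(f) Not entailed — the narrative places the dropping before the buttering, not after.

(a), (b), (e)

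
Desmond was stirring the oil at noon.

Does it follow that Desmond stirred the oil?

yes

'stir' is atelic; if Desmond was stirring the oil, then Desmond stirred the oil (for some time).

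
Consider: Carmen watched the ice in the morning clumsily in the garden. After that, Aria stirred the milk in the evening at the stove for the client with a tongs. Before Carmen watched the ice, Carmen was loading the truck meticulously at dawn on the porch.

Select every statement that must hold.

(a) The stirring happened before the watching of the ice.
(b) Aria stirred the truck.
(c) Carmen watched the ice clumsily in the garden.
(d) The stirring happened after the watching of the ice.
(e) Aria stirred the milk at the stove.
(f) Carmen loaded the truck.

(a) Not entailed — the narrative places the watching before the stirring, not after.
(b) Not entailed — Aria stirred the milk, not the truck; the truck belongs to the loading event.
(c) Entailed — the original entails any weakening of itself; this just drops 'in the morning'.
(d) Entailed — the narrative places the watching before the stirring.
(e) Entailed — every conjunct here is already in the original stirring event.
(f) Not entailed — 'was loading' is progressive on an accomplishment; it does not entail the completed 'loaded'.

(c), (d), (e)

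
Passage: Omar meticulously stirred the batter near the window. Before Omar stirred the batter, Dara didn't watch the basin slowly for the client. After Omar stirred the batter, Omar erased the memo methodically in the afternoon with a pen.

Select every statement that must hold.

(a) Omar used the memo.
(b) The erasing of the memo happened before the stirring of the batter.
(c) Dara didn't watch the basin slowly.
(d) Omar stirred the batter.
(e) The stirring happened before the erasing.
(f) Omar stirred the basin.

(d), (e)

(a) Not entailed — the memo is the patient, not an instrument — Omar used a pen.
(b) Not entailed — the narrative places the stirring before the erasing, not after.
(c) Not entailed — dropping 'for the client' under negation is not valid — the original leaves open that Dara watched the basin some other way.
(d) Entailed — every conjunct here is already in the original stirring event.
(e) Entailed — the narrative places the stirring before the erasing.
(f) Not entailed — Omar stirred the batter, not the basin; the basin belongs to the watching event.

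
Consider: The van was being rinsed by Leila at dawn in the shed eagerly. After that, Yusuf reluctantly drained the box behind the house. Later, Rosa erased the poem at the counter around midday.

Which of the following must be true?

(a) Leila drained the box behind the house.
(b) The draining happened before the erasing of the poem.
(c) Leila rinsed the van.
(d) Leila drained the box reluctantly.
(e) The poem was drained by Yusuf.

(b), (c)

(a) Not entailed — the passage has Yusuf draining the box, not Leila.
(b) Entailed — the narrative places the draining before the erasing.
(c) Entailed — 'rinse' is an activity; 'was rinsing' entails that some rinsing happened, so 'rinsed' holds.
(d) Not entailed — the passage has Yusuf draining the box, not Leila.
(e) Not entailed — Yusuf drained the box, not the poem; the poem belongs to the erasing event.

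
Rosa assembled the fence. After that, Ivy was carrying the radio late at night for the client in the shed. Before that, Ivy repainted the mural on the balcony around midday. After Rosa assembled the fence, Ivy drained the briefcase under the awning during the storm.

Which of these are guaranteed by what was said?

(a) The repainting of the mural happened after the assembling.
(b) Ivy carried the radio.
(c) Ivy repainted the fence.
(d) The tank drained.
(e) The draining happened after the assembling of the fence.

(a) Not entailed — the narrative doesn't order the assembling relative to the repainting.
(b) Entailed — 'carry' is an activity; 'was carrying' entails that some carrying happened, so 'carried' holds.
(c) Not entailed — Ivy repainted the mural, not the fence; the fence belongs to the assembling event.
(d) Not entailed — the briefcase is what drained, not the tank.
(e) Entailed — the narrative places the assembling before the draining.

(b), (e)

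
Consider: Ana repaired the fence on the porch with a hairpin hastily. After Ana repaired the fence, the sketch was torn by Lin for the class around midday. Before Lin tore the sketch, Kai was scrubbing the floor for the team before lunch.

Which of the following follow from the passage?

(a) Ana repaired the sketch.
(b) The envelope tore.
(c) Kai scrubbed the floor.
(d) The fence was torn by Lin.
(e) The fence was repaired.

(a) Not entailed — Ana repaired the fence, not the sketch; the sketch belongs to the tearing event.
(b) Not entailed — the sketch is what tore, not the envelope.
(c) Entailed — 'scrub' is an activity; 'was scrubbing' entails that some scrubbing happened, so 'scrubbed' holds.
(d) Not entailed — Lin tore the sketch, not the fence; the fence belongs to the repairing event.
(e) Entailed — this follows by dropping conjuncts from the repairing event's description.

(c), (e)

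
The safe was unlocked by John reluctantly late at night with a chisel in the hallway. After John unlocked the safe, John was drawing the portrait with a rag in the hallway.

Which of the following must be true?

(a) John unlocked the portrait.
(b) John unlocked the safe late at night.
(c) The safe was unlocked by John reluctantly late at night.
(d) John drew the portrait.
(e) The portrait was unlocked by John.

(a) Not entailed — John unlocked the safe, not the portrait; the portrait belongs to the drawing event.
(b) Entailed — the original entails any weakening of itself; this just drops 'in the hallway', 'reluctantly', 'with a chisel'.
(c) Entailed — dropping 'in the hallway', 'with a chisel' leaves a sub-description the original still satisfies.
(d) Not entailed — 'was drawing' is progressive on an accomplishment; it does not entail the completed 'drew'.
(e) Not entailed — John unlocked the safe, not the portrait; the portrait belongs to the drawing event.

(b), (c)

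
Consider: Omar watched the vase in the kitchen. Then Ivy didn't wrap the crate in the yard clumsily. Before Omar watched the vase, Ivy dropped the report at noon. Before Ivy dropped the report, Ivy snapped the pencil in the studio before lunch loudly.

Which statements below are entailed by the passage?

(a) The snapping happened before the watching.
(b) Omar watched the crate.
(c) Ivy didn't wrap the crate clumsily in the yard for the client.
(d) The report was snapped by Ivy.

(a), (c)

(a) Entailed — the narrative places the snapping before the watching.
(b) Not entailed — Omar watched the vase, not the crate; the crate belongs to the wrapping event.
(c) Entailed — under negation, adding a further restriction is entailed: if no such wrapping event occurred, none occurred for the client either.
(d) Not entailed — Ivy snapped the pencil, not the report; the report belongs to the dropping event.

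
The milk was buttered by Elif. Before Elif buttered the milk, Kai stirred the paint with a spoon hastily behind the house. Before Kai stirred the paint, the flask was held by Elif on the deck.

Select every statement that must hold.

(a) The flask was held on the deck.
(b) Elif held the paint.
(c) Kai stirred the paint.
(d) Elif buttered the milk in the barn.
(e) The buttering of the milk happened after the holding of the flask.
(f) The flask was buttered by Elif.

(a) Entailed — generalizing the agent leaves a sub-description the original still satisfies.
(b) Not entailed — Elif held the flask, not the paint; the paint belongs to the stirring event.
(c) Entailed — every conjunct here is already in the original stirring event.
(d) Not entailed — 'in the barn' adds information not in the original event.
(e) Entailed — the narrative places the holding before the buttering.
(f) Not entailed — Elif buttered the milk, not the flask; the flask belongs to the holding event.

(a), (c), (e)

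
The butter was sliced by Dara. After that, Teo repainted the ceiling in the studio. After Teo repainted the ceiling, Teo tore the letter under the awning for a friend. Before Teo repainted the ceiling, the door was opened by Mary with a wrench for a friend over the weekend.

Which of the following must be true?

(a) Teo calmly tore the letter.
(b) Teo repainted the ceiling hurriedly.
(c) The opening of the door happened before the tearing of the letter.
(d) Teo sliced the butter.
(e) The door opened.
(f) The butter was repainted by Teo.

(a) Not entailed — 'calmly' adds information not in the original event.
(b) Not entailed — 'hurriedly' adds information not in the original event.
(c) Entailed — the narrative places the opening before the tearing.
(d) Not entailed — the passage has Dara slicing the butter, not Teo.
(e) Entailed — 'Mary opened the door' is causative; it entails the inchoative 'the door opened'.
(f) Not entailed — Teo repainted the ceiling, not the butter; the butter belongs to the slicing event.

(c), (e)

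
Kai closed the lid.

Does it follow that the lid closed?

yes

'Kai closed the lid' is the causative; it entails the inchoative 'the lid closed'.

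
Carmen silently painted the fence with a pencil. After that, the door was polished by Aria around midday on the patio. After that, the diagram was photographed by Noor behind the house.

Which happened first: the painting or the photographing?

the painting

The connectives place the painting before the photographing.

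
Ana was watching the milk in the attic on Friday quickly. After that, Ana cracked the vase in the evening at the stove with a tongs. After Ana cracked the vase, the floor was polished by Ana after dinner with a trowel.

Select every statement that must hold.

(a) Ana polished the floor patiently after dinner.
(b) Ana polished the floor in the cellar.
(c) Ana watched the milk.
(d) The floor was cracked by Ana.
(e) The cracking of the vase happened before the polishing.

(a) Not entailed — 'patiently' adds information not in the original event.
(b) Not entailed — 'in the cellar' adds information not in the original event.
(c) Entailed — 'watch' is an activity; 'was watching' entails that some watching happened, so 'watched' holds.
(d) Not entailed — Ana cracked the vase, not the floor; the floor belongs to the polishing event.
(e) Entailed — the narrative places the cracking before the polishing.

(c), (e)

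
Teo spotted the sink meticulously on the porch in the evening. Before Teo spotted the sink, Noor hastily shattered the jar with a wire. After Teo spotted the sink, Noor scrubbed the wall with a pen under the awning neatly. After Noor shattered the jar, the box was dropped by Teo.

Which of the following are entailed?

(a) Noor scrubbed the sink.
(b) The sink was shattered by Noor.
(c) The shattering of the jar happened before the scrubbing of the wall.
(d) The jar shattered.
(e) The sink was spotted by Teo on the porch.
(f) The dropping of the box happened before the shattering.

(a) Not entailed — Noor scrubbed the wall, not the sink; the sink belongs to the spotting event.
(b) Not entailed — Noor shattered the jar, not the sink; the sink belongs to the spotting event.
(c) Entailed — the narrative places the shattering before the scrubbing.
(d) Entailed — 'Noor shattered the jar' is causative; it entails the inchoative 'the jar shattered'.
(e) Entailed — dropping 'meticulously', 'in the evening' leaves a sub-description the original still satisfies.
(f) Not entailed — the narrative places the shattering before the dropping, not after.

(c), (d), (e)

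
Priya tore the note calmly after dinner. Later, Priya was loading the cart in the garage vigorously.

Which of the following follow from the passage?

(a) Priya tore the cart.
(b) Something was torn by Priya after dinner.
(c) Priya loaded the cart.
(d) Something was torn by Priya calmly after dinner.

(b), (d)

(a) Not entailed — Priya tore the note, not the cart; the cart belongs to the loading event.
(b) Entailed — dropping 'calmly' and generalizing the patient leaves a sub-description the original still satisfies.
(c) Not entailed — 'was loading' is progressive on an accomplishment; it does not entail the completed 'loaded'.
(d) Entailed — the original entails any weakening of itself; this just generalizes the patient.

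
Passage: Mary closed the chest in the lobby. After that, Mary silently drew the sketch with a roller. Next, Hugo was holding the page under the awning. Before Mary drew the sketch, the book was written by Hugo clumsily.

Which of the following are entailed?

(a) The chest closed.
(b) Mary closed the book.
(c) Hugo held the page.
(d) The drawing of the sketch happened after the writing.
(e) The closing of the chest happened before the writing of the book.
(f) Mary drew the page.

(a), (c), (d)

(a) Entailed — 'Mary closed the chest' is causative; it entails the inchoative 'the chest closed'.
(b) Not entailed — Mary closed the chest, not the book; the book belongs to the writing event.
(c) Entailed — 'hold' is an activity; 'was holding' entails that some holding happened, so 'held' holds.
(d) Entailed — the narrative places the writing before the drawing.
(e) Not entailed — the narrative doesn't order the closing relative to the writing.
(f) Not entailed — Mary drew the sketch, not the page; the page belongs to the holding event.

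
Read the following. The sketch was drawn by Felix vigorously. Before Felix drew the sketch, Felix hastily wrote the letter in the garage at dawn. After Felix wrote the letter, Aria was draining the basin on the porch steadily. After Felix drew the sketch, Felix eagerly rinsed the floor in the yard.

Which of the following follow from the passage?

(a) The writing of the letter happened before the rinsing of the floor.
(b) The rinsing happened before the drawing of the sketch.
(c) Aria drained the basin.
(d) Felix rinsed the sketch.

(a) Entailed — the narrative places the writing before the rinsing.
(b) Not entailed — the narrative places the drawing before the rinsing, not after.
(c) Not entailed — 'was draining' is progressive on an accomplishment; it does not entail the completed 'drained'.
(d) Not entailed — Felix rinsed the floor, not the sketch; the sketch belongs to the drawing event.

(a)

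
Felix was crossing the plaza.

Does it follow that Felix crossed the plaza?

'was crossing' is progressive; for an accomplishment like 'cross the plaza', it doesn't entail completion.

no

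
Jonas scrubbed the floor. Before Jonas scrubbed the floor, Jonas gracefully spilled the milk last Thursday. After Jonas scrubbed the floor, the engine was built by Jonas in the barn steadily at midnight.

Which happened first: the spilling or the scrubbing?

The connectives place the spilling before the scrubbing.

the spilling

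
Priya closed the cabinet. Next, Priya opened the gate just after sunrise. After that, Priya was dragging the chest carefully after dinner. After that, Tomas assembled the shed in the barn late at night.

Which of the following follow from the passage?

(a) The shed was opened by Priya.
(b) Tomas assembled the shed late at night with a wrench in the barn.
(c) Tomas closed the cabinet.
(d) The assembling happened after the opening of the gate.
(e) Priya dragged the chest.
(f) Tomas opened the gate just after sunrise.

(a) Not entailed — Priya opened the gate, not the shed; the shed belongs to the assembling event.
(b) Not entailed — 'with a wrench' adds information not in the original event.
(c) Not entailed — the passage has Priya closing the cabinet, not Tomas.
(d) Entailed — the narrative places the opening before the assembling.
(e) Entailed — 'drag' is an activity; 'was dragging' entails that some dragging happened, so 'dragged' holds.
(f) Not entailed — the passage has Priya opening the gate, not Tomas.

(d), (e)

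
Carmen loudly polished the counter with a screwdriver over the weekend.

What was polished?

'the counter' marks the patient of the polishing event.

the counter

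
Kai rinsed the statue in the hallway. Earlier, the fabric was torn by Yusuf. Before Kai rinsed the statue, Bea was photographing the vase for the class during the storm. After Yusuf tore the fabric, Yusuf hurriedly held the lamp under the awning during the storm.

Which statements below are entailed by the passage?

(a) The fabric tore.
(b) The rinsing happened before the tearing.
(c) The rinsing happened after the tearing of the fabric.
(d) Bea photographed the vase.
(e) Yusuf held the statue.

(a) Entailed — 'Yusuf tore the fabric' is causative; it entails the inchoative 'the fabric tore'.
(b) Not entailed — the narrative places the tearing before the rinsing, not after.
(c) Entailed — the narrative places the tearing before the rinsing.
(d) Not entailed — 'was photographing' is progressive on an accomplishment; it does not entail the completed 'photographed'.
(e) Not entailed — Yusuf held the lamp, not the statue; the statue belongs to the rinsing event.

(a), (c)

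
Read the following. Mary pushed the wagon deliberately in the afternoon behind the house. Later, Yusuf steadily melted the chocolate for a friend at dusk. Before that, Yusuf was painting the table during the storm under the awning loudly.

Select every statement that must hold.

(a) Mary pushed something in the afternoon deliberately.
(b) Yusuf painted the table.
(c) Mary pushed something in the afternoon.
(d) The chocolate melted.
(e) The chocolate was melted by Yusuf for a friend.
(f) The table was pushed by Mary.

(a) Entailed — this follows by dropping conjuncts from the pushing event's description.
(b) Not entailed — 'was painting' is progressive on an accomplishment; it does not entail the completed 'painted'.
(c) Entailed — the original entails any weakening of itself; this just drops 'behind the house', 'deliberately' and generalizes the patient.
(d) Entailed — 'Yusuf melted the chocolate' is causative; it entails the inchoative 'the chocolate melted'.
(e) Entailed — this follows by dropping conjuncts from the melting event's description.
(f) Not entailed — Mary pushed the wagon, not the table; the table belongs to the painting event.

(a), (c), (d), (e)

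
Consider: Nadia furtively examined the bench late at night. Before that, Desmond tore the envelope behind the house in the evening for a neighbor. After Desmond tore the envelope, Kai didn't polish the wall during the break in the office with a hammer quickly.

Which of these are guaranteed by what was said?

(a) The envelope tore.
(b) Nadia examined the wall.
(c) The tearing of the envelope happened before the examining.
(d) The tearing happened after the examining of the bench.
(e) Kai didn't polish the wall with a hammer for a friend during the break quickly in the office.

(a), (c), (e)

(a) Entailed — 'Desmond tore the envelope' is causative; it entails the inchoative 'the envelope tore'.
(b) Not entailed — Nadia examined the bench, not the wall; the wall belongs to the polishing event.
(c) Entailed — the narrative places the tearing before the examining.
(d) Not entailed — the narrative places the tearing before the examining, not after.
(e) Entailed — under negation, adding a further restriction is entailed: if no such polishing event occurred, none occurred for a friend either.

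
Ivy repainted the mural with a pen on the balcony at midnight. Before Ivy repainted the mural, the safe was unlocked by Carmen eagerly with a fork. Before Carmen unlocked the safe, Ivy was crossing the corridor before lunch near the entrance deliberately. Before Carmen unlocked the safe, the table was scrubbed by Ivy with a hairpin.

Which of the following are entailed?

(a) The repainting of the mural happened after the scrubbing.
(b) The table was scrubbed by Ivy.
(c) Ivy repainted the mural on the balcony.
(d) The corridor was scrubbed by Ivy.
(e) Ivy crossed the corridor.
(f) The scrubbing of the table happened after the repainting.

(a) Entailed — the narrative places the scrubbing before the repainting.
(b) Entailed — dropping 'with a hairpin' leaves a sub-description the original still satisfies.
(c) Entailed — the original entails any weakening of itself; this just drops 'with a pen', 'at midnight'.
(d) Not entailed — Ivy scrubbed the table, not the corridor; the corridor belongs to the crossing event.
(e) Not entailed — 'was crossing' is progressive on an accomplishment; it does not entail the completed 'crossed'.
(f) Not entailed — the narrative places the scrubbing before the repainting, not after.

(a), (b), (c)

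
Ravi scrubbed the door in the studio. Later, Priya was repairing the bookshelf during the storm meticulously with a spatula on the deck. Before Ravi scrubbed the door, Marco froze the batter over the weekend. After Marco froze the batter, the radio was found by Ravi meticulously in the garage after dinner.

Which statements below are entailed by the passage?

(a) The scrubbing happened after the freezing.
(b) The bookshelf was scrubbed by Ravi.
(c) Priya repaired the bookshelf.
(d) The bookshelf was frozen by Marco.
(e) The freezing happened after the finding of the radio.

(a)

(a) Entailed — the narrative places the freezing before the scrubbing.
(b) Not entailed — Ravi scrubbed the door, not the bookshelf; the bookshelf belongs to the repairing event.
(c) Not entailed — 'was repairing' is progressive on an accomplishment; it does not entail the completed 'repaired'.
(d) Not entailed — Marco froze the batter, not the bookshelf; the bookshelf belongs to the repairing event.
(e) Not entailed — the narrative places the freezing before the finding, not after.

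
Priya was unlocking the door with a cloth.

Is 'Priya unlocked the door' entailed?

no

'was unlocking' is progressive; for an accomplishment like 'unlock the door', it doesn't entail completion.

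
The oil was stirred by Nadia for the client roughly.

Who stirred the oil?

'Nadia' marks the agent of the stirring event.

Nadia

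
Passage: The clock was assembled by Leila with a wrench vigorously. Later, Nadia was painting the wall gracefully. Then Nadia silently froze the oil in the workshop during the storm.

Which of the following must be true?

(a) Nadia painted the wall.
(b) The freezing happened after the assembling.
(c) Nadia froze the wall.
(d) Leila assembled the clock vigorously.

(b), (d)

(a) Not entailed — 'was painting' is progressive on an accomplishment; it does not entail the completed 'painted'.
(b) Entailed — the narrative places the assembling before the freezing.
(c) Not entailed — Nadia froze the oil, not the wall; the wall belongs to the painting event.
(d) Entailed — the original entails any weakening of itself; this just drops 'with a wrench'.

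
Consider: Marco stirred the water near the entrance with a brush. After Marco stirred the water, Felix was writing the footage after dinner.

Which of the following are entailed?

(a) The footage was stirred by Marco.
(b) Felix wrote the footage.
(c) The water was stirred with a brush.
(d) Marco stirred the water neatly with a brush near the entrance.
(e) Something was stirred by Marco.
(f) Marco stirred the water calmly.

(c), (e)

(a) Not entailed — Marco stirred the water, not the footage; the footage belongs to the writing event.
(b) Not entailed — 'was writing' is progressive on an accomplishment; it does not entail the completed 'wrote'.
(c) Entailed — this follows by dropping conjuncts from the stirring event's description.
(d) Not entailed — 'neatly' adds information not in the original event.
(e) Entailed — every conjunct here is already in the original stirring event.
(f) Not entailed — 'calmly' adds information not in the original event.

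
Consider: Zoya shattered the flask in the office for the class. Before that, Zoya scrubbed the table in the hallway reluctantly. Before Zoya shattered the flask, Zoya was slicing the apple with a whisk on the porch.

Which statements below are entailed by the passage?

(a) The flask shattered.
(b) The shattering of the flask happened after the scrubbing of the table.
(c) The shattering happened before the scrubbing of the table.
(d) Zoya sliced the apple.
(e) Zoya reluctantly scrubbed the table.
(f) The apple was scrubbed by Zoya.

(a) Entailed — 'Zoya shattered the flask' is causative; it entails the inchoative 'the flask shattered'.
(b) Entailed — the narrative places the scrubbing before the shattering.
(c) Not entailed — the narrative places the scrubbing before the shattering, not after.
(d) Not entailed — 'was slicing' is progressive on an accomplishment; it does not entail the completed 'sliced'.
(e) Entailed — every conjunct here is already in the original scrubbing event.
(f) Not entailed — Zoya scrubbed the table, not the apple; the apple belongs to the slicing event.

(a), (b), (e)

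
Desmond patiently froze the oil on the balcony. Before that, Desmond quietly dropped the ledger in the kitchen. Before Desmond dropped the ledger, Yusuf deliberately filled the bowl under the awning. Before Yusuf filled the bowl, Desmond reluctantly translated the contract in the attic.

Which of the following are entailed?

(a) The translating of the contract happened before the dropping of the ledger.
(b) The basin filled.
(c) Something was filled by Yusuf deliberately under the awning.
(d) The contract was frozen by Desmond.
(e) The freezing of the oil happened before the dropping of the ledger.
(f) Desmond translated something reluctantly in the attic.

(a), (c), (f)

(a) Entailed — the narrative places the translating before the dropping.
(b) Not entailed — the bowl is what filled, not the basin.
(c) Entailed — generalizing the patient leaves a sub-description the original still satisfies.
(d) Not entailed — Desmond froze the oil, not the contract; the contract belongs to the translating event.
(e) Not entailed — the narrative places the dropping before the freezing, not after.
(f) Entailed — the original entails any weakening of itself; this just generalizes the patient.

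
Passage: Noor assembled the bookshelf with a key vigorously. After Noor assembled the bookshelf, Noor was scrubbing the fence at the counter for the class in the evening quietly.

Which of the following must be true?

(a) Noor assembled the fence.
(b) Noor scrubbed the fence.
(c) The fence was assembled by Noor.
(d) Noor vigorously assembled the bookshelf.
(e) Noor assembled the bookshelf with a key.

(b), (d), (e)

(a) Not entailed — Noor assembled the bookshelf, not the fence; the fence belongs to the scrubbing event.
(b) Entailed — 'scrub' is an activity; 'was scrubbing' entails that some scrubbing happened, so 'scrubbed' holds.
(c) Not entailed — Noor assembled the bookshelf, not the fence; the fence belongs to the scrubbing event.
(d) Entailed — this follows by dropping conjuncts from the assembling event's description.
(e) Entailed — every conjunct here is already in the original assembling event.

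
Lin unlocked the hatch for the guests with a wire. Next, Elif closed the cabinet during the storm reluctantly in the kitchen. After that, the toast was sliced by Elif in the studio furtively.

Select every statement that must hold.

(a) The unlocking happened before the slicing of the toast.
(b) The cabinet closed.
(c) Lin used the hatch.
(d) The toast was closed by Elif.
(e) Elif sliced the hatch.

(a), (b)

(a) Entailed — the narrative places the unlocking before the slicing.
(b) Entailed — 'Elif closed the cabinet' is causative; it entails the inchoative 'the cabinet closed'.
(c) Not entailed — the hatch is the patient, not an instrument — Lin used a wire.
(d) Not entailed — Elif closed the cabinet, not the toast; the toast belongs to the slicing event.
(e) Not entailed — Elif sliced the toast, not the hatch; the hatch belongs to the unlocking event.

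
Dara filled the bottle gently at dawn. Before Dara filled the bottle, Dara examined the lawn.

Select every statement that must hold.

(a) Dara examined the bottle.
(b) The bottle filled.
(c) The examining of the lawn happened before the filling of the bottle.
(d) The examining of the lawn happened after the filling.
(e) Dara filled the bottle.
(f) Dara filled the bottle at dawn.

(a) Not entailed — Dara examined the lawn, not the bottle; the bottle belongs to the filling event.
(b) Entailed — 'Dara filled the bottle' is causative; it entails the inchoative 'the bottle filled'.
(c) Entailed — the narrative places the examining before the filling.
(d) Not entailed — the narrative places the examining before the filling, not after.
(e) Entailed — every conjunct here is already in the original filling event.
(f) Entailed — this follows by dropping conjuncts from the filling event's description.

(b), (c), (e), (f)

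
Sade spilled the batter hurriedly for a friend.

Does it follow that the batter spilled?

yes

'Sade spilled the batter' is the causative; it entails the inchoative 'the batter spilled'.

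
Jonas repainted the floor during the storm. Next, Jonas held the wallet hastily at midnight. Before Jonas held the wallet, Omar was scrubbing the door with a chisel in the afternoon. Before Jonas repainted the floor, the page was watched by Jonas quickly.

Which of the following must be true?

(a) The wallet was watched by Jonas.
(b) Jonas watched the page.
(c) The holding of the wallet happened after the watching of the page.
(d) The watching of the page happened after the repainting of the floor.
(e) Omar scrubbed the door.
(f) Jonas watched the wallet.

(b), (c), (e)

(a) Not entailed — Jonas watched the page, not the wallet; the wallet belongs to the holding event.
(b) Entailed — dropping 'quickly' leaves a sub-description the original still satisfies.
(c) Entailed — the narrative places the watching before the holding.
(d) Not entailed — the narrative places the watching before the repainting, not after.
(e) Entailed — 'scrub' is an activity; 'was scrubbing' entails that some scrubbing happened, so 'scrubbed' holds.
(f) Not entailed — Jonas watched the page, not the wallet; the wallet belongs to the holding event.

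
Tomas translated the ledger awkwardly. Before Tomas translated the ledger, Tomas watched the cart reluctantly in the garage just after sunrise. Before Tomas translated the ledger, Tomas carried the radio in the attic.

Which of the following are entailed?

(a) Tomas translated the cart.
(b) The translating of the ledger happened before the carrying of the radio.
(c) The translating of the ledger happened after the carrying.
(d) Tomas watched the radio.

(a) Not entailed — Tomas translated the ledger, not the cart; the cart belongs to the watching event.
(b) Not entailed — the narrative places the carrying before the translating, not after.
(c) Entailed — the narrative places the carrying before the translating.
(d) Not entailed — Tomas watched the cart, not the radio; the radio belongs to the carrying event.

(c)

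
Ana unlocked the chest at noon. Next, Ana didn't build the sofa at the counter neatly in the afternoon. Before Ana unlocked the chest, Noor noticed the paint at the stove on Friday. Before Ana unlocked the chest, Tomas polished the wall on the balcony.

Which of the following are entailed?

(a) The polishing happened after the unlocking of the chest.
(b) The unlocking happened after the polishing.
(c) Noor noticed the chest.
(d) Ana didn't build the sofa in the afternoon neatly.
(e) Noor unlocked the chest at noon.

(b)

(a) Not entailed — the narrative places the polishing before the unlocking, not after.
(b) Entailed — the narrative places the polishing before the unlocking.
(c) Not entailed — Noor noticed the paint, not the chest; the chest belongs to the unlocking event.
(d) Not entailed — dropping 'at the counter' under negation is not valid — the original leaves open that Ana built the sofa some other way.
(e) Not entailed — the passage has Ana unlocking the chest, not Noor.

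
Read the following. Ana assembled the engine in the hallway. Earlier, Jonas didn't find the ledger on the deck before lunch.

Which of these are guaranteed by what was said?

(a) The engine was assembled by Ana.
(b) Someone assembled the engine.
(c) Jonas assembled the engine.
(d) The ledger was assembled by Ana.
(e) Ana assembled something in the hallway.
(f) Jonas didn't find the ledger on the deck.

(a), (b), (e)

(a) Entailed — dropping 'in the hallway' leaves a sub-description the original still satisfies.
(b) Entailed — dropping 'in the hallway' and generalizing the agent leaves a sub-description the original still satisfies.
(c) Not entailed — the passage has Ana assembling the engine, not Jonas.
(d) Not entailed — Ana assembled the engine, not the ledger; the ledger belongs to the finding event.
(e) Entailed — the original entails any weakening of itself; this just generalizes the patient.
(f) Not entailed — dropping 'before lunch' under negation is not valid — the original leaves open that Jonas found the ledger some other way.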